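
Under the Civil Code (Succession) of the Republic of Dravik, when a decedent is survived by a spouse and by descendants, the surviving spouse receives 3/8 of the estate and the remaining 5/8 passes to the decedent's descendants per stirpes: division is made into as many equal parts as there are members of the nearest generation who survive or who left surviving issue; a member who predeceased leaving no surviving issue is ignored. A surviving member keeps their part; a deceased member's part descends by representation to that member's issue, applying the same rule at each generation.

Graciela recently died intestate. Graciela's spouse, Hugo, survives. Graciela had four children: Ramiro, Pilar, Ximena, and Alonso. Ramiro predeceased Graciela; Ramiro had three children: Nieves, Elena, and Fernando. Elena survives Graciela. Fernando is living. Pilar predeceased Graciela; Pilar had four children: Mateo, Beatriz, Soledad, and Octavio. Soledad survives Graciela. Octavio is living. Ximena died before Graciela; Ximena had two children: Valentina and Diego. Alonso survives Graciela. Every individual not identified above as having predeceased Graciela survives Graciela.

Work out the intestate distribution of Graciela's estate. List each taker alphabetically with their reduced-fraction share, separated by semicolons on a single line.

Hugo, as surviving spouse, takes 3/8.
The remaining 5/8 passes to Graciela's descendants per stirpes.
The 5/8 is divided into 4 equal shares of 5/32 among Ramiro, Pilar, Ximena, Alonso.
Ramiro predeceased; the 5/32 allotted to Ramiro's branch passes to Ramiro's issue by representation.
The 5/32 is divided into 3 equal shares of 5/96 among Nieves, Elena, Fernando.
Nieves is living and takes 5/96.
Elena is living and takes 5/96.
Fernando is living and takes 5/96.
Pilar predeceased; the 5/32 allotted to Pilar's branch passes to Pilar's issue by representation.
The 5/32 is divided into 4 equal shares of 5/128 among Mateo, Beatriz, Soledad, Octavio.
Mateo is living and takes 5/128.
Beatriz is living and takes 5/128.
Soledad is living and takes 5/128.
Octavio is living and takes 5/128.
Ximena predeceased; the 5/32 allotted to Ximena's branch passes to Ximena's issue by representation.
The 5/32 is divided into 2 equal shares of 5/64 among Valentina, Diego.
Valentina is living and takes 5/64.
Diego is living and takes 5/64.
Alonso is living and takes 5/32.

Alonso 5/32; Beatriz 5/128; Diego 5/64; Elena 5/96; Fernando 5/96; Hugo 3/8; Mateo 5/128; Nieves 5/96; Octavio 5/128; Soledad 5/128; Valentina 5/64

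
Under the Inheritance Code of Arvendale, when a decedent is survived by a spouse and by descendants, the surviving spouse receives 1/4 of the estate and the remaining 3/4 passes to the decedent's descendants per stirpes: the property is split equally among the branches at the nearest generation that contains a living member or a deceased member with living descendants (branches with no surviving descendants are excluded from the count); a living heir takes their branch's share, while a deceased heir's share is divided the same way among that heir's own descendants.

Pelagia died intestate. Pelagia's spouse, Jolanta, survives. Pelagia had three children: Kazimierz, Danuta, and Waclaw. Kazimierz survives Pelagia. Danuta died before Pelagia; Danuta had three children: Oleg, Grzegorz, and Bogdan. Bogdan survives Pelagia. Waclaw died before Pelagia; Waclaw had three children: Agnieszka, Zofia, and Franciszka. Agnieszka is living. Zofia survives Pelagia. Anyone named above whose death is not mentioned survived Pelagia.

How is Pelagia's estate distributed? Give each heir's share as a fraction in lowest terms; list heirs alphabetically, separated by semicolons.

Jolanta, as surviving spouse, takes 1/4.
The remaining 3/4 passes to Pelagia's descendants per stirpes.
The 3/4 is divided into 3 equal shares of 1/4 among Kazimierz, Danuta, Waclaw.
Kazimierz is living and takes 1/4.
Danuta predeceased; the 1/4 allotted to Danuta's branch passes to Danuta's issue by representation.
The 1/4 is divided into 3 equal shares of 1/12 among Oleg, Grzegorz, Bogdan.
Oleg is living and takes 1/12.
Grzegorz is living and takes 1/12.
Bogdan is living and takes 1/12.
Waclaw predeceased; the 1/4 allotted to Waclaw's branch passes to Waclaw's issue by representation.
The 1/4 is divided into 3 equal shares of 1/12 among Agnieszka, Zofia, Franciszka.
Agnieszka is living and takes 1/12.
Zofia is living and takes 1/12.
Franciszka is living and takes 1/12.

Agnieszka 1/12; Bogdan 1/12; Franciszka 1/12; Grzegorz 1/12; Jolanta 1/4; Kazimierz 1/4; Oleg 1/12; Zofia 1/12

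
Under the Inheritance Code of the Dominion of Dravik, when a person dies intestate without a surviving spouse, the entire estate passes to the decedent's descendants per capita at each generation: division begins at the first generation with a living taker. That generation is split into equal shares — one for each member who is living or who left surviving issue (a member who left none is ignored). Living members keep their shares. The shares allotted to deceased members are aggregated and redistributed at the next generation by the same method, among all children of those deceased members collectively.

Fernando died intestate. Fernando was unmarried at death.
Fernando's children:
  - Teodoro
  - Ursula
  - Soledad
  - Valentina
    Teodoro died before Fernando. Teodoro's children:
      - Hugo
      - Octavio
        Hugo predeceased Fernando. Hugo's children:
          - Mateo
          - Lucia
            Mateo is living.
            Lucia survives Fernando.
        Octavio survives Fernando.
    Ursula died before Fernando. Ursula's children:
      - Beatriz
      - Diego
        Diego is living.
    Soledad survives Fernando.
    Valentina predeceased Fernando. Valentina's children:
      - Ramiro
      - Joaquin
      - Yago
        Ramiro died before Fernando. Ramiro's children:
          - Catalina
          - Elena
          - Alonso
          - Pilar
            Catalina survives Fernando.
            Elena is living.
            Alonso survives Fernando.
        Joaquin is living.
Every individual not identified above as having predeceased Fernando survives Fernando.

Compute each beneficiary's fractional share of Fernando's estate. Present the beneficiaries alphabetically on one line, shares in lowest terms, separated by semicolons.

There is no surviving spouse, so the entire estate passes to Fernando's descendants per capita at each generation.
At generation 1 (Teodoro, Ursula, Soledad, Valentina) there are 4 shares of (1)/4 = 1/4 each.
Living: Soledad — each takes 1/4.
Deceased: Teodoro, Ursula, and Valentina. Their combined 3/4 is pooled and carried to generation 2.
At generation 2 (Hugo, Octavio, Beatriz, Diego, Ramiro, Joaquin, Yago) there are 7 shares of (3/4)/7 = 3/28 each.
Living: Octavio, Beatriz, Diego, Joaquin, and Yago — each takes 3/28.
Deceased: Hugo and Ramiro. Their combined 3/14 is pooled and carried to generation 3.
At generation 3 (Mateo, Lucia, Catalina, Elena, Alonso, Pilar) there are 6 shares of (3/14)/6 = 1/28 each.
Living: Mateo, Lucia, Catalina, Elena, Alonso, and Pilar — each takes 1/28.

Alonso 1/28; Beatriz 3/28; Catalina 1/28; Diego 3/28; Elena 1/28; Joaquin 3/28; Lucia 1/28; Mateo 1/28; Octavio 3/28; Pilar 1/28; Soledad 1/4; Yago 3/28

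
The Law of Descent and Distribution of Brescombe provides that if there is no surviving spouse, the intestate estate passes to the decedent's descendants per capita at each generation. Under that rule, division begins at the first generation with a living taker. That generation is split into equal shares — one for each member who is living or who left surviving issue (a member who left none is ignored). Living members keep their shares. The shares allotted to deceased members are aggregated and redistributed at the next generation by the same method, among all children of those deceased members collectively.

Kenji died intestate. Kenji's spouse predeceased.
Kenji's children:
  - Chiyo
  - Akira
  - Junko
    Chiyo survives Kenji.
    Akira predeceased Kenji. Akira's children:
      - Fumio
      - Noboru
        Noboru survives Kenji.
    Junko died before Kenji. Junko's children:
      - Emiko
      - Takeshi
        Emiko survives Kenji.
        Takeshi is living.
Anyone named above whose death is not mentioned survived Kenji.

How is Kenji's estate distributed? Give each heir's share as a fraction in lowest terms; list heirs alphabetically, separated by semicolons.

There is no surviving spouse, so the entire estate passes to Kenji's descendants per capita at each generation.
At generation 1 (Chiyo, Akira, Junko) there are 3 shares of (1)/3 = 1/3 each.
Living: Chiyo — each takes 1/3.
Deceased: Akira and Junko. Their combined 2/3 is pooled and carried to generation 2.
At generation 2 (Fumio, Noboru, Emiko, Takeshi) there are 4 shares of (2/3)/4 = 1/6 each.
Living: Fumio, Noboru, Emiko, and Takeshi — each takes 1/6.

Chiyo 1/3; Emiko 1/6; Fumio 1/6; Noboru 1/6; Takeshi 1/6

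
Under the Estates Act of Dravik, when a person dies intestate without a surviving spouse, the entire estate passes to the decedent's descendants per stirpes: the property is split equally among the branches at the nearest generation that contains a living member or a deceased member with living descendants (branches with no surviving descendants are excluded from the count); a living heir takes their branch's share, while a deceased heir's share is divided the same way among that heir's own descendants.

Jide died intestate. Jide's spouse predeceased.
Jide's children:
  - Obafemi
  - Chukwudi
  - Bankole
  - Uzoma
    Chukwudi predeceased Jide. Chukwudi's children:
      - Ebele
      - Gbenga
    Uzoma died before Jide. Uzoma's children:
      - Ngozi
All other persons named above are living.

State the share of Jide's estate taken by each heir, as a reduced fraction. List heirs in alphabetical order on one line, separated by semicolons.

Bankole 1/4; Ebele 1/8; Gbenga 1/8; Ngozi 1/4; Obafemi 1/4

There is no surviving spouse, so the entire estate passes to Jide's descendants per stirpes.
The estate is divided into 4 equal shares of 1/4 among Obafemi, Chukwudi, Bankole, Uzoma.
Obafemi is living and takes 1/4.
Chukwudi predeceased; the 1/4 allotted to Chukwudi's branch passes to Chukwudi's issue by representation.
The 1/4 is divided into 2 equal shares of 1/8 among Ebele, Gbenga.
Ebele is living and takes 1/8.
Gbenga is living and takes 1/8.
Bankole is living and takes 1/4.
Uzoma predeceased; the 1/4 allotted to Uzoma's branch passes to Uzoma's issue by representation.
Ngozi is the sole taker at this level and receives the full 1/4.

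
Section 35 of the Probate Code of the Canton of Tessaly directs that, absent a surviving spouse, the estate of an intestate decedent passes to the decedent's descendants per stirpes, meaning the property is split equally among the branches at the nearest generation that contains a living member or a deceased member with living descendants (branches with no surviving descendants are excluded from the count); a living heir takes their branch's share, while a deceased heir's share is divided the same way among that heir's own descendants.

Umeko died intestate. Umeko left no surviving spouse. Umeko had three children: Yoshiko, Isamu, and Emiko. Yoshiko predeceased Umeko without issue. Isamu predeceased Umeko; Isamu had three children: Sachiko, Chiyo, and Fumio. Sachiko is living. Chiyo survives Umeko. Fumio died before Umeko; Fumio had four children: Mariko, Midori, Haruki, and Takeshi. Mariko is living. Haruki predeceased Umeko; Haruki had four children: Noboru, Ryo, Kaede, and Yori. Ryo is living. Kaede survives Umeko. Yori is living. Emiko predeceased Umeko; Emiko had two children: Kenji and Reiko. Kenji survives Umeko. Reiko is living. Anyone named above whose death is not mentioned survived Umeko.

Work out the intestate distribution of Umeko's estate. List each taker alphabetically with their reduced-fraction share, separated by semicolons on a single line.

There is no surviving spouse, so the entire estate passes to Umeko's descendants per stirpes.
Yoshiko left no surviving issue, so that branch lapses and is disregarded.
The estate is divided into 2 equal shares of 1/2 among Isamu, Emiko.
Isamu predeceased; the 1/2 allotted to Isamu's branch passes to Isamu's issue by representation.
The 1/2 is divided into 3 equal shares of 1/6 among Sachiko, Chiyo, Fumio.
Sachiko is living and takes 1/6.
Chiyo is living and takes 1/6.
Fumio predeceased; the 1/6 allotted to Fumio's branch passes to Fumio's issue by representation.
The 1/6 is divided into 4 equal shares of 1/24 among Mariko, Midori, Haruki, Takeshi.
Mariko is living and takes 1/24.
Midori is living and takes 1/24.
Haruki predeceased; the 1/24 allotted to Haruki's branch passes to Haruki's issue by representation.
The 1/24 is divided into 4 equal shares of 1/96 among Noboru, Ryo, Kaede, Yori.
Noboru is living and takes 1/96.
Ryo is living and takes 1/96.
Kaede is living and takes 1/96.
Yori is living and takes 1/96.
Takeshi is living and takes 1/24.
Emiko predeceased; the 1/2 allotted to Emiko's branch passes to Emiko's issue by representation.
The 1/2 is divided into 2 equal shares of 1/4 among Kenji, Reiko.
Kenji is living and takes 1/4.
Reiko is living and takes 1/4.

Chiyo 1/6; Kaede 1/96; Kenji 1/4; Mariko 1/24; Midori 1/24; Noboru 1/96; Reiko 1/4; Ryo 1/96; Sachiko 1/6; Takeshi 1/24; Yori 1/96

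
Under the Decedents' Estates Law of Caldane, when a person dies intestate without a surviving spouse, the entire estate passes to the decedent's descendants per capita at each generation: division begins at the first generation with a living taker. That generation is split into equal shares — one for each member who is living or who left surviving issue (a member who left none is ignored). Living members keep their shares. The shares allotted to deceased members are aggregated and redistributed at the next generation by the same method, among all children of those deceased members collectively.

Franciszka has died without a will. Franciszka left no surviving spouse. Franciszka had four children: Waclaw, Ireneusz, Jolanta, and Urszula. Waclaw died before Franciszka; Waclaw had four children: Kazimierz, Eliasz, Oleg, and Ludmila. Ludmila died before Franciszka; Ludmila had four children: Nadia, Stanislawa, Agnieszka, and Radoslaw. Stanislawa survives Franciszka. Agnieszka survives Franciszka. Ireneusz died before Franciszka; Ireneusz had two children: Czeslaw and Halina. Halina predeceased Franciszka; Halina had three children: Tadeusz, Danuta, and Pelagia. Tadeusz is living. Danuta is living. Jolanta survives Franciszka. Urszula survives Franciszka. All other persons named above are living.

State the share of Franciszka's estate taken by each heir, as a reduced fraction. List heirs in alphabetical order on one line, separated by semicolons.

There is no surviving spouse, so the entire estate passes to Franciszka's descendants per capita at each generation.
At generation 1 (Waclaw, Ireneusz, Jolanta, Urszula) there are 4 shares of (1)/4 = 1/4 each.
Living: Jolanta and Urszula — each takes 1/4.
Deceased: Waclaw and Ireneusz. Their combined 1/2 is pooled and carried to generation 2.
At generation 2 (Kazimierz, Eliasz, Oleg, Ludmila, Czeslaw, Halina) there are 6 shares of (1/2)/6 = 1/12 each.
Living: Kazimierz, Eliasz, Oleg, and Czeslaw — each takes 1/12.
Deceased: Ludmila and Halina. Their combined 1/6 is pooled and carried to generation 3.
At generation 3 (Nadia, Stanislawa, Agnieszka, Radoslaw, Tadeusz, Danuta, Pelagia) there are 7 shares of (1/6)/7 = 1/42 each.
Living: Nadia, Stanislawa, Agnieszka, Radoslaw, Tadeusz, Danuta, and Pelagia — each takes 1/42.

Agnieszka 1/42; Czeslaw 1/12; Danuta 1/42; Eliasz 1/12; Jolanta 1/4; Kazimierz 1/12; Nadia 1/42; Oleg 1/12; Pelagia 1/42; Radoslaw 1/42; Stanislawa 1/42; Tadeusz 1/42; Urszula 1/4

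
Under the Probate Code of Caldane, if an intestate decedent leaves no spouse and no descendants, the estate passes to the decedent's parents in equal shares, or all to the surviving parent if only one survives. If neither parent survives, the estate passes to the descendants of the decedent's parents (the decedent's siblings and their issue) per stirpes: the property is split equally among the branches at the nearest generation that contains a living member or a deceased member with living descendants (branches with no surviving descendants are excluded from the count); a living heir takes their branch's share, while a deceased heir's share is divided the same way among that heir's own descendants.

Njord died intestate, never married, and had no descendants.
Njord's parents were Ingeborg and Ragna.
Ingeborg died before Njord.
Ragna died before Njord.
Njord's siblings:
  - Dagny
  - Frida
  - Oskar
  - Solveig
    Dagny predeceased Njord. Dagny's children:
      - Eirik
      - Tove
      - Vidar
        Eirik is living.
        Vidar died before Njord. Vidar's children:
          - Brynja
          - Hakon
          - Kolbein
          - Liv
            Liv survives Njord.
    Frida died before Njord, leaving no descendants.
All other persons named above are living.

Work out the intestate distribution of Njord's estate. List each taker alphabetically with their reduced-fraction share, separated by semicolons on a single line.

Brynja 1/36; Eirik 1/9; Hakon 1/36; Kolbein 1/36; Liv 1/36; Oskar 1/3; Solveig 1/3; Tove 1/9

Neither parent survives and there are no descendants, so the estate passes to Njord's siblings and their issue per stirpes.
Frida left no surviving issue, so that branch lapses and is disregarded.
The estate is divided into 3 equal shares of 1/3 among Dagny, Oskar, Solveig.
Dagny predeceased; the 1/3 allotted to Dagny's branch passes to Dagny's issue by representation.
The 1/3 is divided into 3 equal shares of 1/9 among Eirik, Tove, Vidar.
Eirik is living and takes 1/9.
Tove is living and takes 1/9.
Vidar predeceased; the 1/9 allotted to Vidar's branch passes to Vidar's issue by representation.
The 1/9 is divided into 4 equal shares of 1/36 among Brynja, Hakon, Kolbein, Liv.
Brynja is living and takes 1/36.
Hakon is living and takes 1/36.
Kolbein is living and takes 1/36.
Liv is living and takes 1/36.
Oskar is living and takes 1/3.
Solveig is living and takes 1/3.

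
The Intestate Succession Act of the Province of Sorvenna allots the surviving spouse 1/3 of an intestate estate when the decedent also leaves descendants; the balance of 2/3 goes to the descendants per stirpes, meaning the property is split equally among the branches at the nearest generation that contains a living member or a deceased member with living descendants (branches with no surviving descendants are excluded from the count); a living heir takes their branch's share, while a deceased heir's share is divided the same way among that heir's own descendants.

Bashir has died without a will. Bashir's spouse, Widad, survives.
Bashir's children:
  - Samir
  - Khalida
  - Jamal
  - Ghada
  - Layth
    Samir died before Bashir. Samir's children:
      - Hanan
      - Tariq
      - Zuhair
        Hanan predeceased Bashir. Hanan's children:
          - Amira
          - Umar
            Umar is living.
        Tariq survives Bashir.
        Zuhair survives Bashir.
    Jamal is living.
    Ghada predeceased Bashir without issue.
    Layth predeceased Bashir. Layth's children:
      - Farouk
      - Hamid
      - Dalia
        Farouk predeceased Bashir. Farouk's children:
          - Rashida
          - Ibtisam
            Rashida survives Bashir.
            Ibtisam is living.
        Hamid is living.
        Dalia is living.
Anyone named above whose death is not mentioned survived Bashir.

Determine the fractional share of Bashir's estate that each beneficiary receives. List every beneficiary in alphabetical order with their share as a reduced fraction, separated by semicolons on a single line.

Widad, as surviving spouse, takes 1/3.
The remaining 2/3 passes to Bashir's descendants per stirpes.
Ghada left no surviving issue, so that branch lapses and is disregarded.
The 2/3 is divided into 4 equal shares of 1/6 among Samir, Khalida, Jamal, Layth.
Samir predeceased; the 1/6 allotted to Samir's branch passes to Samir's issue by representation.
The 1/6 is divided into 3 equal shares of 1/18 among Hanan, Tariq, Zuhair.
Hanan predeceased; the 1/18 allotted to Hanan's branch passes to Hanan's issue by representation.
The 1/18 is divided into 2 equal shares of 1/36 among Amira, Umar.
Amira is living and takes 1/36.
Umar is living and takes 1/36.
Tariq is living and takes 1/18.
Zuhair is living and takes 1/18.
Khalida is living and takes 1/6.
Jamal is living and takes 1/6.
Layth predeceased; the 1/6 allotted to Layth's branch passes to Layth's issue by representation.
The 1/6 is divided into 3 equal shares of 1/18 among Farouk, Hamid, Dalia.
Farouk predeceased; the 1/18 allotted to Farouk's branch passes to Farouk's issue by representation.
The 1/18 is divided into 2 equal shares of 1/36 among Rashida, Ibtisam.
Rashida is living and takes 1/36.
Ibtisam is living and takes 1/36.
Hamid is living and takes 1/18.
Dalia is living and takes 1/18.

Amira 1/36; Dalia 1/18; Hamid 1/18; Ibtisam 1/36; Jamal 1/6; Khalida 1/6; Rashida 1/36; Tariq 1/18; Umar 1/36; Widad 1/3; Zuhair 1/18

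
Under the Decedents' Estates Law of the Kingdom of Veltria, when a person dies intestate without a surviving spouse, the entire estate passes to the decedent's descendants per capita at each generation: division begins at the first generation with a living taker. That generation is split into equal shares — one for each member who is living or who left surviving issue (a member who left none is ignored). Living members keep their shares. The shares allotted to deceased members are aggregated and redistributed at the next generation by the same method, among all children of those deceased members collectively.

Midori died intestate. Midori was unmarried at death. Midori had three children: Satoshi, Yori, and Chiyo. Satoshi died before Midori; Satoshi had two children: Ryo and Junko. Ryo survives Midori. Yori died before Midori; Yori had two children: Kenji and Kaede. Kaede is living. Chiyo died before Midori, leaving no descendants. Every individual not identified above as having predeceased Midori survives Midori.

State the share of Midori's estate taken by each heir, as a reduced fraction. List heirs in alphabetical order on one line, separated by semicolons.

There is no surviving spouse, so the entire estate passes to Midori's descendants per capita at each generation.
No one at generation 1 (Satoshi, Yori) is living; moving to the next generation.
At generation 2 (Ryo, Junko, Kenji, Kaede) there are 4 shares of (1)/4 = 1/4 each.
Living: Ryo, Junko, Kenji, and Kaede — each takes 1/4.

Junko 1/4; Kaede 1/4; Kenji 1/4; Ryo 1/4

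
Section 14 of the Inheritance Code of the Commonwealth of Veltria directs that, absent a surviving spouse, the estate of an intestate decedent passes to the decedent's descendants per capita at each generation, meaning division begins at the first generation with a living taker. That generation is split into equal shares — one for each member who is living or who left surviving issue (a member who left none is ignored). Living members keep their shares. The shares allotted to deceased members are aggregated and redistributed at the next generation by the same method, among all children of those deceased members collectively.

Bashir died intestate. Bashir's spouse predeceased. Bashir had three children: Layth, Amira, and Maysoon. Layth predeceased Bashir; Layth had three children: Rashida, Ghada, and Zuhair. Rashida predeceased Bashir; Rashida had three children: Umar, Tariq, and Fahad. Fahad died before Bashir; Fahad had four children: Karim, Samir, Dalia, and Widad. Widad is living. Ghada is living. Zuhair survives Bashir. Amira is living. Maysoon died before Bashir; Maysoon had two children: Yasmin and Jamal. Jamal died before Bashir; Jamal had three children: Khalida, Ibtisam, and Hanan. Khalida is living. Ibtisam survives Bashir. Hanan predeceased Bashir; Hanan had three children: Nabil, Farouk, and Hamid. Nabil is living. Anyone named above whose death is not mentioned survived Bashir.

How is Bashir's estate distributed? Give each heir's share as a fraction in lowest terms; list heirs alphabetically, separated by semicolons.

Amira 1/3; Dalia 4/315; Farouk 4/315; Ghada 2/15; Hamid 4/315; Ibtisam 2/45; Karim 4/315; Khalida 2/45; Nabil 4/315; Samir 4/315; Tariq 2/45; Umar 2/45; Widad 4/315; Yasmin 2/15; Zuhair 2/15

There is no surviving spouse, so the entire estate passes to Bashir's descendants per capita at each generation.
At generation 1 (Layth, Amira, Maysoon) there are 3 shares of (1)/3 = 1/3 each.
Living: Amira — each takes 1/3.
Deceased: Layth and Maysoon. Their combined 2/3 is pooled and carried to generation 2.
At generation 2 (Rashida, Ghada, Zuhair, Yasmin, Jamal) there are 5 shares of (2/3)/5 = 2/15 each.
Living: Ghada, Zuhair, and Yasmin — each takes 2/15.
Deceased: Rashida and Jamal. Their combined 4/15 is pooled and carried to generation 3.
At generation 3 (Umar, Tariq, Fahad, Khalida, Ibtisam, Hanan) there are 6 shares of (4/15)/6 = 2/45 each.
Living: Umar, Tariq, Khalida, and Ibtisam — each takes 2/45.
Deceased: Fahad and Hanan. Their combined 4/45 is pooled and carried to generation 4.
At generation 4 (Karim, Samir, Dalia, Widad, Nabil, Farouk, Hamid) there are 7 shares of (4/45)/7 = 4/315 each.
Living: Karim, Samir, Dalia, Widad, Nabil, Farouk, and Hamid — each takes 4/315.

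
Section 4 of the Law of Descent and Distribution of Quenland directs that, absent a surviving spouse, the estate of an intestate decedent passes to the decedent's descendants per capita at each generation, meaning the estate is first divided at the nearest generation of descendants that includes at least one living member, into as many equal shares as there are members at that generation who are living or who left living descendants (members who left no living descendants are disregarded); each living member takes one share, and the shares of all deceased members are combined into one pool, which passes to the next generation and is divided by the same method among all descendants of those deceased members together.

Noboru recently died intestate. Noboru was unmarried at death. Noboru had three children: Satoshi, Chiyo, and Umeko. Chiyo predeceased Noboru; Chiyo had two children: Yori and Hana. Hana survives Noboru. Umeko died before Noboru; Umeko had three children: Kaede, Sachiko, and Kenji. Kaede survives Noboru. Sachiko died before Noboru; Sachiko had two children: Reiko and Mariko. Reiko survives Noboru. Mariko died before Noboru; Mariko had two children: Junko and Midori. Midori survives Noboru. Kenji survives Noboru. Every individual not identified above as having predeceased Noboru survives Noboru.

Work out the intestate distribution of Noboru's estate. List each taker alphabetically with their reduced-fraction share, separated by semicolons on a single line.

Hana 2/15; Junko 1/30; Kaede 2/15; Kenji 2/15; Midori 1/30; Reiko 1/15; Satoshi 1/3; Yori 2/15

There is no surviving spouse, so the entire estate passes to Noboru's descendants per capita at each generation.
At generation 1 (Satoshi, Chiyo, Umeko) there are 3 shares of (1)/3 = 1/3 each.
Living: Satoshi — each takes 1/3.
Deceased: Chiyo and Umeko. Their combined 2/3 is pooled and carried to generation 2.
At generation 2 (Yori, Hana, Kaede, Sachiko, Kenji) there are 5 shares of (2/3)/5 = 2/15 each.
Living: Yori, Hana, Kaede, and Kenji — each takes 2/15.
Deceased: Sachiko. That 2/15 share is carried to generation 3.
At generation 3 (Reiko, Mariko) there are 2 shares of (2/15)/2 = 1/15 each.
Living: Reiko — each takes 1/15.
Deceased: Mariko. That 1/15 share is carried to generation 4.
At generation 4 (Junko, Midori) there are 2 shares of (1/15)/2 = 1/30 each.
Living: Junko and Midori — each takes 1/30.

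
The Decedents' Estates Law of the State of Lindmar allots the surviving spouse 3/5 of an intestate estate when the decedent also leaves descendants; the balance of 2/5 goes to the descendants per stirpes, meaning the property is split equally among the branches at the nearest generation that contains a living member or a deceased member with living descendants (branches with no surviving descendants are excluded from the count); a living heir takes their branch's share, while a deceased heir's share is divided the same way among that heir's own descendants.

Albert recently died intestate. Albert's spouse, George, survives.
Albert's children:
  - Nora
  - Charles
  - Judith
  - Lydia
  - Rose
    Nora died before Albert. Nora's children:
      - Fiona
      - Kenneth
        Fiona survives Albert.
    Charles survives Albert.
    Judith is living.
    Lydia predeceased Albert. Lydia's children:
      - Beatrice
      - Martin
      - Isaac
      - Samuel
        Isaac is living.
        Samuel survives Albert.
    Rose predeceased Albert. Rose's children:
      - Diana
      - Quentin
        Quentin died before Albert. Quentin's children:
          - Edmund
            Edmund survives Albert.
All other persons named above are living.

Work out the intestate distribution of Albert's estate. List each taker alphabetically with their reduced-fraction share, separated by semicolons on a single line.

Beatrice 1/50; Charles 2/25; Diana 1/25; Edmund 1/25; Fiona 1/25; George 3/5; Isaac 1/50; Judith 2/25; Kenneth 1/25; Martin 1/50; Samuel 1/50

George, as surviving spouse, takes 3/5.
The remaining 2/5 passes to Albert's descendants per stirpes.
The 2/5 is divided into 5 equal shares of 2/25 among Nora, Charles, Judith, Lydia, Rose.
Nora predeceased; the 2/25 allotted to Nora's branch passes to Nora's issue by representation.
The 2/25 is divided into 2 equal shares of 1/25 among Fiona, Kenneth.
Fiona is living and takes 1/25.
Kenneth is living and takes 1/25.
Charles is living and takes 2/25.
Judith is living and takes 2/25.
Lydia predeceased; the 2/25 allotted to Lydia's branch passes to Lydia's issue by representation.
The 2/25 is divided into 4 equal shares of 1/50 among Beatrice, Martin, Isaac, Samuel.
Beatrice is living and takes 1/50.
Martin is living and takes 1/50.
Isaac is living and takes 1/50.
Samuel is living and takes 1/50.
Rose predeceased; the 2/25 allotted to Rose's branch passes to Rose's issue by representation.
The 2/25 is divided into 2 equal shares of 1/25 among Diana, Quentin.
Diana is living and takes 1/25.
Quentin predeceased; the 1/25 allotted to Quentin's branch passes to Quentin's issue by representation.
Edmund is the sole taker at this level and receives the full 1/25.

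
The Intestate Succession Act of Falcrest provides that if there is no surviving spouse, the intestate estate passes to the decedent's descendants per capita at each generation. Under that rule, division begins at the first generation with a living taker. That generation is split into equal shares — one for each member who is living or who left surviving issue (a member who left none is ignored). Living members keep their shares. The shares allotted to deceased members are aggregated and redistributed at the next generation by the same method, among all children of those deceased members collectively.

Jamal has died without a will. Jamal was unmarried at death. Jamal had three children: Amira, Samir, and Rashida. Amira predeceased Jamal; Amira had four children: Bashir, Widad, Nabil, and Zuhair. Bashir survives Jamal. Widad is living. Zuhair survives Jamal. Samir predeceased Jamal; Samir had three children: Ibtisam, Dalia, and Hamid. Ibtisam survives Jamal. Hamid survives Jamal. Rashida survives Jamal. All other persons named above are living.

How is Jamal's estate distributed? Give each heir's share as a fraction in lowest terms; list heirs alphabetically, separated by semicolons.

Bashir 2/21; Dalia 2/21; Hamid 2/21; Ibtisam 2/21; Nabil 2/21; Rashida 1/3; Widad 2/21; Zuhair 2/21

There is no surviving spouse, so the entire estate passes to Jamal's descendants per capita at each generation.
At generation 1 (Amira, Samir, Rashida) there are 3 shares of (1)/3 = 1/3 each.
Living: Rashida — each takes 1/3.
Deceased: Amira and Samir. Their combined 2/3 is pooled and carried to generation 2.
At generation 2 (Bashir, Widad, Nabil, Zuhair, Ibtisam, Dalia, Hamid) there are 7 shares of (2/3)/7 = 2/21 each.
Living: Bashir, Widad, Nabil, Zuhair, Ibtisam, Dalia, and Hamid — each takes 2/21.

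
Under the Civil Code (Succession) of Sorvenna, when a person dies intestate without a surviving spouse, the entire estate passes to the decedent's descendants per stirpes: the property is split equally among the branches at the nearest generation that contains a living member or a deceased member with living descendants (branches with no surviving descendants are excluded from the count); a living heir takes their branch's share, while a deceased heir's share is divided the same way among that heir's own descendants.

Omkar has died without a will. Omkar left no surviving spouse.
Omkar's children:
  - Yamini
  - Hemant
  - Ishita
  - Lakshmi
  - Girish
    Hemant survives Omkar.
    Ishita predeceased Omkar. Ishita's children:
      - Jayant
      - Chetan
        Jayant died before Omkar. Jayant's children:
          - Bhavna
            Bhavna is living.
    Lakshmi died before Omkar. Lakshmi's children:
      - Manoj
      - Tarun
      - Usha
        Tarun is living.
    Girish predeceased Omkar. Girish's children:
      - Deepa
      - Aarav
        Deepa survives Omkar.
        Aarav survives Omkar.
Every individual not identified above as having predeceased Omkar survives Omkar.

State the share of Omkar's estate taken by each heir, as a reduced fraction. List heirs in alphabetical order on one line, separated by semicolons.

There is no surviving spouse, so the entire estate passes to Omkar's descendants per stirpes.
The estate is divided into 5 equal shares of 1/5 among Yamini, Hemant, Ishita, Lakshmi, Girish.
Yamini is living and takes 1/5.
Hemant is living and takes 1/5.
Ishita predeceased; the 1/5 allotted to Ishita's branch passes to Ishita's issue by representation.
The 1/5 is divided into 2 equal shares of 1/10 among Jayant, Chetan.
Jayant predeceased; the 1/10 allotted to Jayant's branch passes to Jayant's issue by representation.
Bhavna is the sole taker at this level and receives the full 1/10.
Chetan is living and takes 1/10.
Lakshmi predeceased; the 1/5 allotted to Lakshmi's branch passes to Lakshmi's issue by representation.
The 1/5 is divided into 3 equal shares of 1/15 among Manoj, Tarun, Usha.
Manoj is living and takes 1/15.
Tarun is living and takes 1/15.
Usha is living and takes 1/15.
Girish predeceased; the 1/5 allotted to Girish's branch passes to Girish's issue by representation.
The 1/5 is divided into 2 equal shares of 1/10 among Deepa, Aarav.
Deepa is living and takes 1/10.
Aarav is living and takes 1/10.

Aarav 1/10; Bhavna 1/10; Chetan 1/10; Deepa 1/10; Hemant 1/5; Manoj 1/15; Tarun 1/15; Usha 1/15; Yamini 1/5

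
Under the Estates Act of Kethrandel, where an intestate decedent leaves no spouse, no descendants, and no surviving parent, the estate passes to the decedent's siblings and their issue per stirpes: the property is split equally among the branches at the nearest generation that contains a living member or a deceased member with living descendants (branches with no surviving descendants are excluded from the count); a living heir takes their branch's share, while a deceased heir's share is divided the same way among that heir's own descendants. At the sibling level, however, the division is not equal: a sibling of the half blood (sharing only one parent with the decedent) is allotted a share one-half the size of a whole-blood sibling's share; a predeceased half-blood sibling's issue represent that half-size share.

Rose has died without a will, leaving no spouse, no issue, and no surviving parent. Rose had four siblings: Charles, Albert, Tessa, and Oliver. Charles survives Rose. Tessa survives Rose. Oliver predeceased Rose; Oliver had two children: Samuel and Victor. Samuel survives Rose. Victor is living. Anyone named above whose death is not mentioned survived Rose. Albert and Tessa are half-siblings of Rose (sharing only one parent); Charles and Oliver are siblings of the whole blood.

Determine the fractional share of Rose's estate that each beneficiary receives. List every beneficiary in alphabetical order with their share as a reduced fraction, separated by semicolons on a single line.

No spouse, descendants, or parent survives, so the estate passes to Rose's siblings per stirpes.
Half-blood siblings count for one-half the weight of whole-blood siblings at the initial division.
Dividing 1 in proportion to weights (total weight 3): Charles (weight 1) → 1/3; Albert (weight 1/2) → 1/6; Tessa (weight 1/2) → 1/6; Oliver (weight 1) → 1/3.
Charles is living and takes 1/3.
Albert is living and takes 1/6.
Tessa is living and takes 1/6.
Oliver predeceased; the 1/3 allotted to Oliver's branch passes to Oliver's issue by representation.
The 1/3 is divided into 2 equal shares of 1/6 among Samuel, Victor.
Samuel is living and takes 1/6.
Victor is living and takes 1/6.

Albert 1/6; Charles 1/3; Samuel 1/6; Tessa 1/6; Victor 1/6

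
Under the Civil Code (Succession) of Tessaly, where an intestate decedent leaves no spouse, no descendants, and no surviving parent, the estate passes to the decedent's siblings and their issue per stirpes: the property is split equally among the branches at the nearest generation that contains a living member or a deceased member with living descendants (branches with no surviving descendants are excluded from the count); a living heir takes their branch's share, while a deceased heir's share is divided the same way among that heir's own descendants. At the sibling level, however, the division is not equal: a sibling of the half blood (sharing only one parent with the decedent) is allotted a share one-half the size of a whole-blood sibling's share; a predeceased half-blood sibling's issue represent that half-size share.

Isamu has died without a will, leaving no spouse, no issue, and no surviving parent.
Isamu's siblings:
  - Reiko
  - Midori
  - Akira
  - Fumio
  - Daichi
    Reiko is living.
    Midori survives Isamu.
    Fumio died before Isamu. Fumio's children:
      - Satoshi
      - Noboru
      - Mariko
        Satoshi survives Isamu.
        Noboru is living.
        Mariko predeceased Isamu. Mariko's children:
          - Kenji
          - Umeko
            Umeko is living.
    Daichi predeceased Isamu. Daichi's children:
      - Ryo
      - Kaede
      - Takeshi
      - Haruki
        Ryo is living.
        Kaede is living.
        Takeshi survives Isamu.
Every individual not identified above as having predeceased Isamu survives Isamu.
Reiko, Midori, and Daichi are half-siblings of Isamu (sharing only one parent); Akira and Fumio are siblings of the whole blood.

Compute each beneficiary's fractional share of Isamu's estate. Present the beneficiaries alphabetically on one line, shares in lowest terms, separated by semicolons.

No spouse, descendants, or parent survives, so the estate passes to Isamu's siblings per stirpes.
Half-blood siblings count for one-half the weight of whole-blood siblings at the initial division.
Dividing 1 in proportion to weights (total weight 7/2): Reiko (weight 1/2) → 1/7; Midori (weight 1/2) → 1/7; Akira (weight 1) → 2/7; Fumio (weight 1) → 2/7; Daichi (weight 1/2) → 1/7.
Reiko is living and takes 1/7.
Midori is living and takes 1/7.
Akira is living and takes 2/7.
Fumio predeceased; the 2/7 allotted to Fumio's branch passes to Fumio's issue by representation.
The 2/7 is divided into 3 equal shares of 2/21 among Satoshi, Noboru, Mariko.
Satoshi is living and takes 2/21.
Noboru is living and takes 2/21.
Mariko predeceased; the 2/21 allotted to Mariko's branch passes to Mariko's issue by representation.
The 2/21 is divided into 2 equal shares of 1/21 among Kenji, Umeko.
Kenji is living and takes 1/21.
Umeko is living and takes 1/21.
Daichi predeceased; the 1/7 allotted to Daichi's branch passes to Daichi's issue by representation.
The 1/7 is divided into 4 equal shares of 1/28 among Ryo, Kaede, Takeshi, Haruki.
Ryo is living and takes 1/28.
Kaede is living and takes 1/28.
Takeshi is living and takes 1/28.
Haruki is living and takes 1/28.

Akira 2/7; Haruki 1/28; Kaede 1/28; Kenji 1/21; Midori 1/7; Noboru 2/21; Reiko 1/7; Ryo 1/28; Satoshi 2/21; Takeshi 1/28; Umeko 1/21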